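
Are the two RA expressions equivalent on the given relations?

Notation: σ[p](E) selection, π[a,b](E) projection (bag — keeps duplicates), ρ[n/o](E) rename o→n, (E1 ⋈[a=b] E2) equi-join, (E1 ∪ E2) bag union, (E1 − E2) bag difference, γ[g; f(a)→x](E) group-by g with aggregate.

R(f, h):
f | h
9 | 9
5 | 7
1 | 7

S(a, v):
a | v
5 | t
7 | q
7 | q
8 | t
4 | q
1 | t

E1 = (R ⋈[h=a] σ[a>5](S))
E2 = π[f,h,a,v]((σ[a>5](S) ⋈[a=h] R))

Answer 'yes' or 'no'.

E1 row counts bottom-up:
  R → 3
  S → 6
  σ[a>5](S) → 3
  (R ⋈[h=a] σ[a>5](S)) → 4
E2 row counts bottom-up:
  S → 6
  σ[a>5](S) → 3
  R → 3
  (σ[a>5](S) ⋈[a=h] R) → 4
  π[f,h,a,v]((σ[a>5](S) ⋈[a=h] R)) → 4

E1 and E2 produce the same multiset:
f | h | a | v
1 | 7 | 7 | q
1 | 7 | 7 | q
5 | 7 | 7 | q
5 | 7 | 7 | q

yes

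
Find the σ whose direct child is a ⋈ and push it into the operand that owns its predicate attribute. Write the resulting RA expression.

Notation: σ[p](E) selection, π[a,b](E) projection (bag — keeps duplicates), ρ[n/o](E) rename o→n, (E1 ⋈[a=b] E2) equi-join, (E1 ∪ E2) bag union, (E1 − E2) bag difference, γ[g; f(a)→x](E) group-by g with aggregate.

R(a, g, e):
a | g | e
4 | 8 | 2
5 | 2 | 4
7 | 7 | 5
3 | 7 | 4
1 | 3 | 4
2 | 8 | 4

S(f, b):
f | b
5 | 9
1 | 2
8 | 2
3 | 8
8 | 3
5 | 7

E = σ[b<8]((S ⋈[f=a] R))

σ filters on b, owned by the left side.
E' = (σ[b<8](S) ⋈[f=a] R)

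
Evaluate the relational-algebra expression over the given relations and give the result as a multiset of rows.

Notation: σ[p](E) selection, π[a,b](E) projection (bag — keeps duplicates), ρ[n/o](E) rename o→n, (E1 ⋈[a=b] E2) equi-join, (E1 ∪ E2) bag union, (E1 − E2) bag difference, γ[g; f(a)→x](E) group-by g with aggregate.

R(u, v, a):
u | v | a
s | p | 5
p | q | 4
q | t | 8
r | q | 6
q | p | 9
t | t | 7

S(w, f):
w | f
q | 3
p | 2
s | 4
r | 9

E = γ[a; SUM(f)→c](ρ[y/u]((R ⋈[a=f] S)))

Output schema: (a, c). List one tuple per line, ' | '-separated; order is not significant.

Stepwise |·|:
  R → 6
  S → 4
  (R ⋈[a=f] S) → 2
  ρ[y/u]((R ⋈[a=f] S)) → 2
  γ[a; SUM(f)→c](ρ[y/u]((R ⋈[a=f] S))) → 2

== RESULT ==
a | c
4 | 4
9 | 9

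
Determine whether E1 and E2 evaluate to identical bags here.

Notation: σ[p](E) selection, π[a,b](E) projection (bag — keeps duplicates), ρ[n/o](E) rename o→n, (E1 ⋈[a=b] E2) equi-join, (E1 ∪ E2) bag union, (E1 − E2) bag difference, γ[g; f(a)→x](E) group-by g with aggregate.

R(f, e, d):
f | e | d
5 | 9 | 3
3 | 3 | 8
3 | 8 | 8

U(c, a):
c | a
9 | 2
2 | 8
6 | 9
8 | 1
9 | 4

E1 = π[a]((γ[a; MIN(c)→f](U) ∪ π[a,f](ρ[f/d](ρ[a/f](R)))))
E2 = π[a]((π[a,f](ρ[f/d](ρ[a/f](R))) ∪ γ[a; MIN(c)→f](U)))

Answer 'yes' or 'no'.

E1 subexpression sizes:
  U → 5
  γ[a; MIN(c)→f](U) → 5
  R → 3
  ρ[a/f](R) → 3
  ρ[f/d](ρ[a/f](R)) → 3
  π[a,f](ρ[f/d](ρ[a/f](R))) → 3
  (γ[a; MIN(c)→f](U) ∪ π[a,f](ρ[f/d](ρ[a/f](R)))) → 8
  π[a]((γ[a; MIN(c)→f](U) ∪ π[a,f](ρ[f/d](ρ[a/f](R))))) → 8
E2 subexpression sizes:
  R → 3
  ρ[a/f](R) → 3
  ρ[f/d](ρ[a/f](R)) → 3
  π[a,f](ρ[f/d](ρ[a/f](R))) → 3
  U → 5
  γ[a; MIN(c)→f](U) → 5
  (π[a,f](ρ[f/d](ρ[a/f](R))) ∪ γ[a; MIN(c)→f](U)) → 8
  π[a]((π[a,f](ρ[f/d](ρ[a/f](R))) ∪ γ[a; MIN(c)→f](U))) → 8

E1 and E2 produce the same multiset:
a
1
2
3
3
4
5
8
9

yes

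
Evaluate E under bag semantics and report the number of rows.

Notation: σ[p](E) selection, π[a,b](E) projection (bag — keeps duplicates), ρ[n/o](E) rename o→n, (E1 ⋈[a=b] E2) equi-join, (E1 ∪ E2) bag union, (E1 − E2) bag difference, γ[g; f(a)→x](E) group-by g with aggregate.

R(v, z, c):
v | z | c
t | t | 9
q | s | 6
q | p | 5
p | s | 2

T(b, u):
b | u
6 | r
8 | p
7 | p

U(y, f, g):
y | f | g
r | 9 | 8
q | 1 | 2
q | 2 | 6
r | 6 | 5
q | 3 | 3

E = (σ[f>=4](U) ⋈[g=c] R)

Row counts bottom-up:
  U → 5
  σ[f>=4](U) → 2
  R → 4
  (σ[f>=4](U) ⋈[g=c] R) → 1

|E| = 1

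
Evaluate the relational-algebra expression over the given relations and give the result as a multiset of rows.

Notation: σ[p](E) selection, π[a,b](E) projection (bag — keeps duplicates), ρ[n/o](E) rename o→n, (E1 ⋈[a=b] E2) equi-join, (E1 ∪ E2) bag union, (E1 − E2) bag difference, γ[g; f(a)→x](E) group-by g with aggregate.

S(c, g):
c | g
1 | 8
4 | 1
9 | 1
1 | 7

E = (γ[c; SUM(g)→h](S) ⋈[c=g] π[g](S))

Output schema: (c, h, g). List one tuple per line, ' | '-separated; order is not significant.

Stepwise |·|:
  S → 4
  γ[c; SUM(g)→h](S) → 3
  S → 4
  π[g](S) → 4
  (γ[c; SUM(g)→h](S) ⋈[c=g] π[g](S)) → 2

== RESULT ==
c | h | g
1 | 15 | 1
1 | 15 | 1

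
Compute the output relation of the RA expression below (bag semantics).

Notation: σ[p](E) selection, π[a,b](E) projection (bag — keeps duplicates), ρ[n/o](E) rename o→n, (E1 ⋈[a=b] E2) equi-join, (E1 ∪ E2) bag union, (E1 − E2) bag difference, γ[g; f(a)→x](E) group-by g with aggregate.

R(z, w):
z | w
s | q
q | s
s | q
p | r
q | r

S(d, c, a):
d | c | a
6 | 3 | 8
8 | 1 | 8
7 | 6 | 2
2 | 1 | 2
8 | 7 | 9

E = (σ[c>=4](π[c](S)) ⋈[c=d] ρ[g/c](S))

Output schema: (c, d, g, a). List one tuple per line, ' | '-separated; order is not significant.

Subexpression sizes:
  S → 5
  π[c](S) → 5
  σ[c>=4](π[c](S)) → 2
  S → 5
  ρ[g/c](S) → 5
  (σ[c>=4](π[c](S)) ⋈[c=d] ρ[g/c](S)) → 2

== RESULT ==
c | d | g | a
6 | 6 | 3 | 8
7 | 7 | 6 | 2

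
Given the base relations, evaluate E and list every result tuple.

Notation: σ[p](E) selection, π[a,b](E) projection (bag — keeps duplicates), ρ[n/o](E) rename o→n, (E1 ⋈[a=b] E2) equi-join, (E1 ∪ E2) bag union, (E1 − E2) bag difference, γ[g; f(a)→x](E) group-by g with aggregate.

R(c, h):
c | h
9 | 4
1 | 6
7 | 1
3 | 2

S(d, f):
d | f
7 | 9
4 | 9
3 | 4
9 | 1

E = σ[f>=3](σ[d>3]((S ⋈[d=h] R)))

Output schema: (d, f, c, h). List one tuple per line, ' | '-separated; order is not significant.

Per-node cardinality:
  S → 4
  R → 4
  (S ⋈[d=h] R) → 1
  σ[d>3]((S ⋈[d=h] R)) → 1
  σ[f>=3](σ[d>3]((S ⋈[d=h] R))) → 1

== RESULT ==
d | f | c | h
4 | 9 | 9 | 4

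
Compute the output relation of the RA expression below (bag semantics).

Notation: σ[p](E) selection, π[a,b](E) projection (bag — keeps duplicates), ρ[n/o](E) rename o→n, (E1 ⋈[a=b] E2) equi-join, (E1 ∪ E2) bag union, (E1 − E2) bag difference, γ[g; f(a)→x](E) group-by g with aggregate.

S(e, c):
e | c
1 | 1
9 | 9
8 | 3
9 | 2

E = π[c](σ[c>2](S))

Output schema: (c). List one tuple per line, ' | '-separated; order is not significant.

Row counts bottom-up:
  S → 4
  σ[c>2](S) → 2
  π[c](σ[c>2](S)) → 2

== RESULT ==
c
3
9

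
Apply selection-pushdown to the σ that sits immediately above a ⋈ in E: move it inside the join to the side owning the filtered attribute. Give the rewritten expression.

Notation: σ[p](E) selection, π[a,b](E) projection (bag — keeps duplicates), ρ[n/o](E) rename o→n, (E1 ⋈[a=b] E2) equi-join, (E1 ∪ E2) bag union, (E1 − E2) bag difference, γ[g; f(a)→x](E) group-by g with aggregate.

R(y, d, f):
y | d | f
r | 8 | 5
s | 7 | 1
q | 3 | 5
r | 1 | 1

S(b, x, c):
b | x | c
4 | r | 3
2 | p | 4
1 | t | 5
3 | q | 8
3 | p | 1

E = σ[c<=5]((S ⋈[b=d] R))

σ filters on c, owned by the left side.
E' = (σ[c<=5](S) ⋈[b=d] R)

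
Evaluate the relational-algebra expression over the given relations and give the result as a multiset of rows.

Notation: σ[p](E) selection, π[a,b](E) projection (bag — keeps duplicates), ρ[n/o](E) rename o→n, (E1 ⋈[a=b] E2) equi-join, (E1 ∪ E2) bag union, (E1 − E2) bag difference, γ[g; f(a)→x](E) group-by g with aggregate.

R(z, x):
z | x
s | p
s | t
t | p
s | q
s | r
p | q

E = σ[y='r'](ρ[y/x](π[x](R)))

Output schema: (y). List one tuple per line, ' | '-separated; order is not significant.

Stepwise |·|:
  R → 6
  π[x](R) → 6
  ρ[y/x](π[x](R)) → 6
  σ[y='r'](ρ[y/x](π[x](R))) → 1

== RESULT ==
y
r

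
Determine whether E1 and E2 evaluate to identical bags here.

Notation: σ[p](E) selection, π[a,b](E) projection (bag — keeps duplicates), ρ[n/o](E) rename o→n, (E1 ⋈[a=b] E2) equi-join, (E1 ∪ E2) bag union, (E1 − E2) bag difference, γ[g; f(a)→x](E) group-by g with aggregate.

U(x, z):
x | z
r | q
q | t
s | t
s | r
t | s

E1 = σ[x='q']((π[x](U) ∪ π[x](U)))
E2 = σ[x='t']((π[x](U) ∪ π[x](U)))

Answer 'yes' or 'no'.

E1 stepwise |·|:
  U → 5
  π[x](U) → 5
  U → 5
  π[x](U) → 5
  (π[x](U) ∪ π[x](U)) → 10
  σ[x='q']((π[x](U) ∪ π[x](U))) → 2
E2 stepwise |·|:
  U → 5
  π[x](U) → 5
  U → 5
  π[x](U) → 5
  (π[x](U) ∪ π[x](U)) → 10
  σ[x='t']((π[x](U) ∪ π[x](U))) → 2

E1 result:
x
q
q
E2 result:
x
t
t
Witness: ('t',) appears 0× in E1 but 2× in E2.

no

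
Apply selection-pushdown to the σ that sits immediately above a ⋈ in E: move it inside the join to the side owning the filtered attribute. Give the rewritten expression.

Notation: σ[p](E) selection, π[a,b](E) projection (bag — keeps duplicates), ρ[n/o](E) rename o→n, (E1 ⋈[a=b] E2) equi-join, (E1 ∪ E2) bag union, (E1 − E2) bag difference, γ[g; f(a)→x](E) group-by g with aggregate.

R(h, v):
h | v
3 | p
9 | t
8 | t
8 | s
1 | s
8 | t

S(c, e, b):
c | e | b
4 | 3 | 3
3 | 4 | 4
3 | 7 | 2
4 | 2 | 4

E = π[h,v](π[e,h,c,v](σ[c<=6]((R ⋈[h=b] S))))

σ filters on c, owned by the right side.
E' = π[h,v](π[e,h,c,v]((R ⋈[h=b] σ[c<=6](S))))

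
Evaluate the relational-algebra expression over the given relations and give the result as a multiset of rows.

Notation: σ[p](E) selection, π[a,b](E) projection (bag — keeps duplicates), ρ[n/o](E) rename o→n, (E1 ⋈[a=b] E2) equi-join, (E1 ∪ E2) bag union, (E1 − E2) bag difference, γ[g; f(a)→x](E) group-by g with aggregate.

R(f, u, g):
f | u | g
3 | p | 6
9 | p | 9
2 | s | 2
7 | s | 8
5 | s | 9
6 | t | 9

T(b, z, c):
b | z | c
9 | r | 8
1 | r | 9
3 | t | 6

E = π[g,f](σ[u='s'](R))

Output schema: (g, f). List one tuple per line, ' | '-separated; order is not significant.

Per-node cardinality:
  R → 6
  σ[u='s'](R) → 3
  π[g,f](σ[u='s'](R)) → 3

== RESULT ==
g | f
2 | 2
8 | 7
9 | 5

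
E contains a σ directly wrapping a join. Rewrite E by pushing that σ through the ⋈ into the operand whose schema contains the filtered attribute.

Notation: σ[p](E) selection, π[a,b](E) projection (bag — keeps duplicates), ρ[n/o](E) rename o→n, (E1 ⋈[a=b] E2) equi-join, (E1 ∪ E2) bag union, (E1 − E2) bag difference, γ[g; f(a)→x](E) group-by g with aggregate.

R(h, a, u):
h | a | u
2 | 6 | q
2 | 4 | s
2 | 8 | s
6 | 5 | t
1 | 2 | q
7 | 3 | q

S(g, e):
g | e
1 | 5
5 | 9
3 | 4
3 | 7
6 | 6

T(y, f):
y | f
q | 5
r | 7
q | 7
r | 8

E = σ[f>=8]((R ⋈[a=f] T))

σ filters on f, owned by the right side.
E' = (R ⋈[a=f] σ[f>=8](T))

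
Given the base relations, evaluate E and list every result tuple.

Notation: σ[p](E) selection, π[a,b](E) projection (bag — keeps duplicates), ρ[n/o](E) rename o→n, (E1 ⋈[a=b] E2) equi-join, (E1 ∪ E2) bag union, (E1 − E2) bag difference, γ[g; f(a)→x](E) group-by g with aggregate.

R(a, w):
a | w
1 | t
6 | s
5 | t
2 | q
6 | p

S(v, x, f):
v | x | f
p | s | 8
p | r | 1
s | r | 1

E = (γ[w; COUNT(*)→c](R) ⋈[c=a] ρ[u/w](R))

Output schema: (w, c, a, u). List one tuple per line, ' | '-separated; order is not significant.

Stepwise |·|:
  R → 5
  γ[w; COUNT(*)→c](R) → 4
  R → 5
  ρ[u/w](R) → 5
  (γ[w; COUNT(*)→c](R) ⋈[c=a] ρ[u/w](R)) → 4

== RESULT ==
w | c | a | u
p | 1 | 1 | t
q | 1 | 1 | t
s | 1 | 1 | t
t | 2 | 2 | q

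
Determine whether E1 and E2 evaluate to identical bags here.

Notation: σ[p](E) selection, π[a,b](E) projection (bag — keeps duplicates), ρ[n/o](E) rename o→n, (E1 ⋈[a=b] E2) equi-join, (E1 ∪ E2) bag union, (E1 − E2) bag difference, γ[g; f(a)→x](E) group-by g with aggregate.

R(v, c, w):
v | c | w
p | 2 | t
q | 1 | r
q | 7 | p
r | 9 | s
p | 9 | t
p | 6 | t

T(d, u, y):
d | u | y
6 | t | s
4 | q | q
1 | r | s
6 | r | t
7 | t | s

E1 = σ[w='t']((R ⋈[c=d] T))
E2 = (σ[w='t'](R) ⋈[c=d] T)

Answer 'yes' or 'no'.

E1 stepwise |·|:
  R → 6
  T → 5
  (R ⋈[c=d] T) → 4
  σ[w='t']((R ⋈[c=d] T)) → 2
E2 stepwise |·|:
  R → 6
  σ[w='t'](R) → 3
  T → 5
  (σ[w='t'](R) ⋈[c=d] T) → 2

E1 and E2 produce the same multiset:
v | c | w | d | u | y
p | 6 | t | 6 | r | t
p | 6 | t | 6 | t | s

yes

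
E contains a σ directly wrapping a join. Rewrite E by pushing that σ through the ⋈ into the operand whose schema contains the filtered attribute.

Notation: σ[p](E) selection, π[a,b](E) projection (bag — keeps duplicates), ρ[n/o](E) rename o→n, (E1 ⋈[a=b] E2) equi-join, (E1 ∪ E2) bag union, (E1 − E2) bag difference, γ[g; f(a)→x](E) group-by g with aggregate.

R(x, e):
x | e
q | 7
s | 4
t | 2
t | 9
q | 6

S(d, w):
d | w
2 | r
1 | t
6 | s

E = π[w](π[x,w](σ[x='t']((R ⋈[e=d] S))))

σ filters on x, owned by the left side.
E' = π[w](π[x,w]((σ[x='t'](R) ⋈[e=d] S)))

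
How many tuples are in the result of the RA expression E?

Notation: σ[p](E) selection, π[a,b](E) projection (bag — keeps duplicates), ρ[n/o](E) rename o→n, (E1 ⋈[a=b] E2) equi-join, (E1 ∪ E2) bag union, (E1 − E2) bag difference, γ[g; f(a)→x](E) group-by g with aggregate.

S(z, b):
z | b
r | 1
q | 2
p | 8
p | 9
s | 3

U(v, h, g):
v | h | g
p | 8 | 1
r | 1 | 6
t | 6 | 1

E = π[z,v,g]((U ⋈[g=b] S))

Stepwise |·|:
  U → 3
  S → 5
  (U ⋈[g=b] S) → 2
  π[z,v,g]((U ⋈[g=b] S)) → 2

|E| = 2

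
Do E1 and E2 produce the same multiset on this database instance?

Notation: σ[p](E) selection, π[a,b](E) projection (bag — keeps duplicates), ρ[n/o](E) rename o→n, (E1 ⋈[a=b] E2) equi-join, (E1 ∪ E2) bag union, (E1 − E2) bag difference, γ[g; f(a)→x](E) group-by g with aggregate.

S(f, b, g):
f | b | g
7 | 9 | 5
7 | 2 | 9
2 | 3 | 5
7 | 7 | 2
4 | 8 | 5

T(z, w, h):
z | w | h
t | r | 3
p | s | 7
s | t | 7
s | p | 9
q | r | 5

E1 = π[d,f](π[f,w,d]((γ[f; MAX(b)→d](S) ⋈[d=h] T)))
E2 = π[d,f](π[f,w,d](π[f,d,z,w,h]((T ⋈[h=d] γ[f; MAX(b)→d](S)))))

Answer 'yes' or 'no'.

E1 stepwise |·|:
  S → 5
  γ[f; MAX(b)→d](S) → 3
  T → 5
  (γ[f; MAX(b)→d](S) ⋈[d=h] T) → 2
  π[f,w,d]((γ[f; MAX(b)→d](S) ⋈[d=h] T)) → 2
  π[d,f](π[f,w,d]((γ[f; MAX(b)→d](S) ⋈[d=h] T))) → 2
E2 stepwise |·|:
  T → 5
  S → 5
  γ[f; MAX(b)→d](S) → 3
  (T ⋈[h=d] γ[f; MAX(b)→d](S)) → 2
  π[f,d,z,w,h]((T ⋈[h=d] γ[f; MAX(b)→d](S))) → 2
  π[f,w,d](π[f,d,z,w,h]((T ⋈[h=d] γ[f; MAX(b)→d](S)))) → 2
  π[d,f](π[f,w,d](π[f,d,z,w,h]((T ⋈[h=d] γ[f; MAX(b)→d](S))))) → 2

E1 and E2 produce the same multiset:
d | f
3 | 2
9 | 7

yes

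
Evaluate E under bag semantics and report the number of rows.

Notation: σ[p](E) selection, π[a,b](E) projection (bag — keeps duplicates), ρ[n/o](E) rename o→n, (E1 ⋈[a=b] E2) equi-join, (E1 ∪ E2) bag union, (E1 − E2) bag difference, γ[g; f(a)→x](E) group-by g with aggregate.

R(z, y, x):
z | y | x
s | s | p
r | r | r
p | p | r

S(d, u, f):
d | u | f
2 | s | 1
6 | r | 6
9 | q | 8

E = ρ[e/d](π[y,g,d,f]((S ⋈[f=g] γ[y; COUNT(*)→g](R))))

Per-node cardinality:
  S → 3
  R → 3
  γ[y; COUNT(*)→g](R) → 3
  (S ⋈[f=g] γ[y; COUNT(*)→g](R)) → 3
  π[y,g,d,f]((S ⋈[f=g] γ[y; COUNT(*)→g](R))) → 3
  ρ[e/d](π[y,g,d,f]((S ⋈[f=g] γ[y; COUNT(*)→g](R)))) → 3

|E| = 3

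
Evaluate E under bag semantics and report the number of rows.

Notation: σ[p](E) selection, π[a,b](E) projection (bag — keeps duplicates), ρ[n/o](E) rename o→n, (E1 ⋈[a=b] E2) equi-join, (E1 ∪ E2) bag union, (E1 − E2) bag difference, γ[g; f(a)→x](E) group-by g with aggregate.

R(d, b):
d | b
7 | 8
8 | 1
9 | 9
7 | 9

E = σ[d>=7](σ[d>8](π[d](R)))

Stepwise |·|:
  R → 4
  π[d](R) → 4
  σ[d>8](π[d](R)) → 1
  σ[d>=7](σ[d>8](π[d](R))) → 1

|E| = 1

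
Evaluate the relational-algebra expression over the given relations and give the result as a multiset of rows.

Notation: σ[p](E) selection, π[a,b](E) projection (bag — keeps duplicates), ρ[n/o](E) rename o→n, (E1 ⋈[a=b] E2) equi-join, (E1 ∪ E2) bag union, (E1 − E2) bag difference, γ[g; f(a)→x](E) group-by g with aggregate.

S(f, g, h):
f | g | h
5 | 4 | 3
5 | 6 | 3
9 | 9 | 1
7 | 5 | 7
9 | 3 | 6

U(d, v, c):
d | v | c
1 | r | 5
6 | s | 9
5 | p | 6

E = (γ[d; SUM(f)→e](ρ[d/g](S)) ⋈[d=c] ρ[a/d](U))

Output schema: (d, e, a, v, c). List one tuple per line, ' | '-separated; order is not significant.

Per-node cardinality:
  S → 5
  ρ[d/g](S) → 5
  γ[d; SUM(f)→e](ρ[d/g](S)) → 5
  U → 3
  ρ[a/d](U) → 3
  (γ[d; SUM(f)→e](ρ[d/g](S)) ⋈[d=c] ρ[a/d](U)) → 3

== RESULT ==
d | e | a | v | c
5 | 7 | 1 | r | 5
6 | 5 | 5 | p | 6
9 | 9 | 6 | s | 9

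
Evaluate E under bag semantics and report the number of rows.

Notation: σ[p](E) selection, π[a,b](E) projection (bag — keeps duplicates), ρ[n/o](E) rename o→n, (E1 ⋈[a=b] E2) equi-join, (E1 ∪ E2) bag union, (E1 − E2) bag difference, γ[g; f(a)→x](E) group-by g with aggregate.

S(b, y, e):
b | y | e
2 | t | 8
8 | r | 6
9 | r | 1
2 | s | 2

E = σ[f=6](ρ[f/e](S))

Subexpression sizes:
  S → 4
  ρ[f/e](S) → 4
  σ[f=6](ρ[f/e](S)) → 1

|E| = 1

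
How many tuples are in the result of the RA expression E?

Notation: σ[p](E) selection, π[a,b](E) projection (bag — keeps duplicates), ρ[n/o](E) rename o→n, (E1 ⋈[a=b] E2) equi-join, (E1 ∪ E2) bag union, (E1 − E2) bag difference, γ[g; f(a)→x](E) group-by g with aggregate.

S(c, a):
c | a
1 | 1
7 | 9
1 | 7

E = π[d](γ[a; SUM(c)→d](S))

Row counts bottom-up:
  S → 3
  γ[a; SUM(c)→d](S) → 3
  π[d](γ[a; SUM(c)→d](S)) → 3

|E| = 3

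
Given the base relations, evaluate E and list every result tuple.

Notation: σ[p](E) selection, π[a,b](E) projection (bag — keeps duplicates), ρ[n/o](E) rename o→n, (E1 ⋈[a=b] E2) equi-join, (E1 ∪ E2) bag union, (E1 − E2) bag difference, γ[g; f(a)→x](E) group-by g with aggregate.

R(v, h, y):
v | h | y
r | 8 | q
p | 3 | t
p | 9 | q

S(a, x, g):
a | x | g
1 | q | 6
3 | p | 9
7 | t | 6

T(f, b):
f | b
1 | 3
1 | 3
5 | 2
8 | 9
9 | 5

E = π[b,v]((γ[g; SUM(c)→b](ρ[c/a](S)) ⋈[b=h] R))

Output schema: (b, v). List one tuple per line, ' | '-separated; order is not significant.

Row counts bottom-up:
  S → 3
  ρ[c/a](S) → 3
  γ[g; SUM(c)→b](ρ[c/a](S)) → 2
  R → 3
  (γ[g; SUM(c)→b](ρ[c/a](S)) ⋈[b=h] R) → 2
  π[b,v]((γ[g; SUM(c)→b](ρ[c/a](S)) ⋈[b=h] R)) → 2

== RESULT ==
b | v
3 | p
8 | r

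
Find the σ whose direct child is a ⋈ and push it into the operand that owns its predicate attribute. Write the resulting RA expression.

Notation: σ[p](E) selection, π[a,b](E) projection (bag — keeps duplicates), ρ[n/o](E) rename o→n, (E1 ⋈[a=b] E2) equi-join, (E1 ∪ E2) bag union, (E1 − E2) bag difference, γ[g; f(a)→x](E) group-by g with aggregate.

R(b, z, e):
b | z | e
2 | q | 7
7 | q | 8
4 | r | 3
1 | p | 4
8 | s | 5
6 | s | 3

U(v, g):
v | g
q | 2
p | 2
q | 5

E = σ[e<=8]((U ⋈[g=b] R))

σ filters on e, owned by the right side.
E' = (U ⋈[g=b] σ[e<=8](R))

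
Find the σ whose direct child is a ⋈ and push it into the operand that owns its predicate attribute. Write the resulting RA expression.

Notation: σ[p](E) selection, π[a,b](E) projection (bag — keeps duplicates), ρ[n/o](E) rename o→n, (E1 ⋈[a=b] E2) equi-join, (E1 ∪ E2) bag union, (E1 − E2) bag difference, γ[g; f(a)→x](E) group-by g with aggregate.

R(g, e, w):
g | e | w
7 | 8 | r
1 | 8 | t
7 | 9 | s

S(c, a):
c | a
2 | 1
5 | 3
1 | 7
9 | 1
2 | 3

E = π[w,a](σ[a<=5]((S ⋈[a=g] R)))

σ filters on a, owned by the left side.
E' = π[w,a]((σ[a<=5](S) ⋈[a=g] R))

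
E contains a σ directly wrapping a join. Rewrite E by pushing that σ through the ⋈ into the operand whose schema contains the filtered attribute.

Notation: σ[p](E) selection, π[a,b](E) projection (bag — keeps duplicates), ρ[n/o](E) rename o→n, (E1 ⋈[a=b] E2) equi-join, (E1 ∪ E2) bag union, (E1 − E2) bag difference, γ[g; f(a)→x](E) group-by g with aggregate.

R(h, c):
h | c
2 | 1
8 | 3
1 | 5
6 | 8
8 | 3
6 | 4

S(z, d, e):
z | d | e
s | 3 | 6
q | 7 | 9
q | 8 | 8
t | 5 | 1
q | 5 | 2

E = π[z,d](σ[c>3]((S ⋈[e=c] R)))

σ filters on c, owned by the right side.
E' = π[z,d]((S ⋈[e=c] σ[c>3](R)))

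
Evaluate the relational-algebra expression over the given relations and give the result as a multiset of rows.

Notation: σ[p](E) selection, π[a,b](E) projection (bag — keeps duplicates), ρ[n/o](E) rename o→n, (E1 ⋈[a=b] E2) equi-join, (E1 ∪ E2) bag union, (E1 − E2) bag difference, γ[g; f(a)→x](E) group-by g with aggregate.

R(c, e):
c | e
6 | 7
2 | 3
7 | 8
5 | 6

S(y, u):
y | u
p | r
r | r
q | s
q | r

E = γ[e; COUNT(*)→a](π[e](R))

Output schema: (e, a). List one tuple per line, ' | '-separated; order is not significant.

Subexpression sizes:
  R → 4
  π[e](R) → 4
  γ[e; COUNT(*)→a](π[e](R)) → 4

== RESULT ==
e | a
3 | 1
6 | 1
7 | 1
8 | 1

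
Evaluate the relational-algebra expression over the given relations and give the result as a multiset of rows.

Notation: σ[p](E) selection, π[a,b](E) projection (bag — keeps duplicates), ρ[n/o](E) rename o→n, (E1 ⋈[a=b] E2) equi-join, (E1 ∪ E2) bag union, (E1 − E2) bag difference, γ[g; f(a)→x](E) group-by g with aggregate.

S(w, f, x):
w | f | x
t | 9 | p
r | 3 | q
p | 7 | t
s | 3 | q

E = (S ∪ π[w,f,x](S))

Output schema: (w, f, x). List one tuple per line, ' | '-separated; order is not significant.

Per-node cardinality:
  S → 4
  S → 4
  π[w,f,x](S) → 4
  (S ∪ π[w,f,x](S)) → 8

== RESULT ==
w | f | x
p | 7 | t
p | 7 | t
r | 3 | q
r | 3 | q
s | 3 | q
s | 3 | q
t | 9 | p
t | 9 | p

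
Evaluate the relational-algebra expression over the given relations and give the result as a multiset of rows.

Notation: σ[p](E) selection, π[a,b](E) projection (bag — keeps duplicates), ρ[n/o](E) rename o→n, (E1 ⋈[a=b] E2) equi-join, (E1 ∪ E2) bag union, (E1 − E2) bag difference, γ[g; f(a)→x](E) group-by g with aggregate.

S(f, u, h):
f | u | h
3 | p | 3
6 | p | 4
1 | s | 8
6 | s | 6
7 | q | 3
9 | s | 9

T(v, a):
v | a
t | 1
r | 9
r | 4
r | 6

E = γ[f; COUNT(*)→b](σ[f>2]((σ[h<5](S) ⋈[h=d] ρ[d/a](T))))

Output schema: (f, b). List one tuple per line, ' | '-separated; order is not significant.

Row counts bottom-up:
  S → 6
  σ[h<5](S) → 3
  T → 4
  ρ[d/a](T) → 4
  (σ[h<5](S) ⋈[h=d] ρ[d/a](T)) → 1
  σ[f>2]((σ[h<5](S) ⋈[h=d] ρ[d/a](T))) → 1
  γ[f; COUNT(*)→b](σ[f>2]((σ[h<5](S) ⋈[h=d] ρ[d/a](T)))) → 1

== RESULT ==
f | b
6 | 1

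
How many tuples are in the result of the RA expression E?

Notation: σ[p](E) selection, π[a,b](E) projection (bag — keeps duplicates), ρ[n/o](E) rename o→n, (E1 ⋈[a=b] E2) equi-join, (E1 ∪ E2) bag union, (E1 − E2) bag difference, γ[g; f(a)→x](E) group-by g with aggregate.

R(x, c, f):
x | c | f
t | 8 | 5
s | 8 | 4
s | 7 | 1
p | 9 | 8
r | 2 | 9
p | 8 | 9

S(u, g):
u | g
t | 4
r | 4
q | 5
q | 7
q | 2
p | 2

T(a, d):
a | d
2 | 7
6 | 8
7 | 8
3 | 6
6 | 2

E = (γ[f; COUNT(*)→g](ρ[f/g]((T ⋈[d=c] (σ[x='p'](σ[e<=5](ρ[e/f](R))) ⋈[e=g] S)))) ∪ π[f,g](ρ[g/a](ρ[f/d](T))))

Subexpression sizes:
  T → 5
  R → 6
  ρ[e/f](R) → 6
  σ[e<=5](ρ[e/f](R)) → 3
  σ[x='p'](σ[e<=5](ρ[e/f](R))) → 0
  S → 6
  (σ[x='p'](σ[e<=5](ρ[e/f](R))) ⋈[e=g] S) → 0
  (T ⋈[d=c] (σ[x='p'](σ[e<=5](ρ[e/f](R))) ⋈[e=g] S)) → 0
  ρ[f/g]((T ⋈[d=c] (σ[x='p'](σ[e<=5](ρ[e/f](R))) ⋈[e=g] S))) → 0
  γ[f; COUNT(*)→g](ρ[f/g]((T ⋈[d=c] (σ[x='p'](σ[e<=5](ρ[e/f](R))) ⋈[e=g] S)))) → 0
  T → 5
  ρ[f/d](T) → 5
  ρ[g/a](ρ[f/d](T)) → 5
  π[f,g](ρ[g/a](ρ[f/d](T))) → 5
  (γ[f; COUNT(*)→g](ρ[f/g]((T ⋈[d=c] (σ[x='p'](σ[e<=5](ρ[e/f](R))) ⋈[e=g] S)))) ∪ π[f,g](ρ[g/a](ρ[f/d](T)))) → 5

|E| = 5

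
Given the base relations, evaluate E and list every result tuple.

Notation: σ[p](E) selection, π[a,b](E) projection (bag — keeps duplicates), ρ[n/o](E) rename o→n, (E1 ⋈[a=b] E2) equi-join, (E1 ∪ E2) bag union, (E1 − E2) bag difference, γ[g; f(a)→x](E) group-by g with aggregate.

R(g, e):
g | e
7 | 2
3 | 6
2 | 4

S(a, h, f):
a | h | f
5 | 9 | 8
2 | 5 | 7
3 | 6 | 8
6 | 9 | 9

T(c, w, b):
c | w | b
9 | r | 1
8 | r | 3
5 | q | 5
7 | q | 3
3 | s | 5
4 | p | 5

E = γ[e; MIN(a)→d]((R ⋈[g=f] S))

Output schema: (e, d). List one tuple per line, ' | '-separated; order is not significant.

Per-node cardinality:
  R → 3
  S → 4
  (R ⋈[g=f] S) → 1
  γ[e; MIN(a)→d]((R ⋈[g=f] S)) → 1

== RESULT ==
e | d
2 | 2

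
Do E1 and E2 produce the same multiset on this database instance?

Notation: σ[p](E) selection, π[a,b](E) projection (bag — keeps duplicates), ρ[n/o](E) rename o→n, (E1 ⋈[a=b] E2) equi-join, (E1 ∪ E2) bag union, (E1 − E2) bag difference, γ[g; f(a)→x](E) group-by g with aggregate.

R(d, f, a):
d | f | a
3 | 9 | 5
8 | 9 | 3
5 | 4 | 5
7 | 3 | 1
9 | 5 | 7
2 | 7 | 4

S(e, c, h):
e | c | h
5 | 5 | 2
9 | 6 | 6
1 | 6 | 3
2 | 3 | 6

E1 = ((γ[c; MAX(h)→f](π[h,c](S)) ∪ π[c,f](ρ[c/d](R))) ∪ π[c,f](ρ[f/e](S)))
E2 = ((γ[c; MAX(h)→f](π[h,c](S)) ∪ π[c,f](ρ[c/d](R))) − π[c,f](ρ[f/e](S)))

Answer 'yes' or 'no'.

E1 per-node cardinality:
  S → 4
  π[h,c](S) → 4
  γ[c; MAX(h)→f](π[h,c](S)) → 3
  R → 6
  ρ[c/d](R) → 6
  π[c,f](ρ[c/d](R)) → 6
  (γ[c; MAX(h)→f](π[h,c](S)) ∪ π[c,f](ρ[c/d](R))) → 9
  S → 4
  ρ[f/e](S) → 4
  π[c,f](ρ[f/e](S)) → 4
  ((γ[c; MAX(h)→f](π[h,c](S)) ∪ π[c,f](ρ[c/d](R))) ∪ π[c,f](ρ[f/e](S))) → 13
E2 per-node cardinality:
  S → 4
  π[h,c](S) → 4
  γ[c; MAX(h)→f](π[h,c](S)) → 3
  R → 6
  ρ[c/d](R) → 6
  π[c,f](ρ[c/d](R)) → 6
  (γ[c; MAX(h)→f](π[h,c](S)) ∪ π[c,f](ρ[c/d](R))) → 9
  S → 4
  ρ[f/e](S) → 4
  π[c,f](ρ[f/e](S)) → 4
  ((γ[c; MAX(h)→f](π[h,c](S)) ∪ π[c,f](ρ[c/d](R))) − π[c,f](ρ[f/e](S))) → 9

E1 result:
c | f
2 | 7
3 | 2
3 | 6
3 | 9
5 | 2
5 | 4
5 | 5
6 | 1
6 | 6
6 | 9
7 | 3
8 | 9
9 | 5
E2 result:
c | f
2 | 7
3 | 6
3 | 9
5 | 2
5 | 4
6 | 6
7 | 3
8 | 9
9 | 5
Witness: (6, 1) appears 1× in E1 but 0× in E2.

no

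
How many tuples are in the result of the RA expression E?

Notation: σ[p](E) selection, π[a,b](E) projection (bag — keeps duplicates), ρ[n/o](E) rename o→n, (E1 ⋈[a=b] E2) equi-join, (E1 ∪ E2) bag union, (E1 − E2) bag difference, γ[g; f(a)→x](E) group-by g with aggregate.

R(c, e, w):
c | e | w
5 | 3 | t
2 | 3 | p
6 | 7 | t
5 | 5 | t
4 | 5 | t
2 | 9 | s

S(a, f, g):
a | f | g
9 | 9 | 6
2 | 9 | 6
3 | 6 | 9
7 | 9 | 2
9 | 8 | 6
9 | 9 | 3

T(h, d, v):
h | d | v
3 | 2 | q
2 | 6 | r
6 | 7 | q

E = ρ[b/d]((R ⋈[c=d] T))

Subexpression sizes:
  R → 6
  T → 3
  (R ⋈[c=d] T) → 3
  ρ[b/d]((R ⋈[c=d] T)) → 3

|E| = 3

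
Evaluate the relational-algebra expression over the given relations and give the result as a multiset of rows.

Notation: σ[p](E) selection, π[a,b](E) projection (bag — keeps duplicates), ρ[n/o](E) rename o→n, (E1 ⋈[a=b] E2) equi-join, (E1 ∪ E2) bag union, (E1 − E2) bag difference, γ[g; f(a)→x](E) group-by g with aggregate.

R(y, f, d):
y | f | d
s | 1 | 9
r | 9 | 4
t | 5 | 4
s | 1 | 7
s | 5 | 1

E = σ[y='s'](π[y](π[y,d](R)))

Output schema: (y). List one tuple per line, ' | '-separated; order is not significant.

Row counts bottom-up:
  R → 5
  π[y,d](R) → 5
  π[y](π[y,d](R)) → 5
  σ[y='s'](π[y](π[y,d](R))) → 3

== RESULT ==
y
s
s
s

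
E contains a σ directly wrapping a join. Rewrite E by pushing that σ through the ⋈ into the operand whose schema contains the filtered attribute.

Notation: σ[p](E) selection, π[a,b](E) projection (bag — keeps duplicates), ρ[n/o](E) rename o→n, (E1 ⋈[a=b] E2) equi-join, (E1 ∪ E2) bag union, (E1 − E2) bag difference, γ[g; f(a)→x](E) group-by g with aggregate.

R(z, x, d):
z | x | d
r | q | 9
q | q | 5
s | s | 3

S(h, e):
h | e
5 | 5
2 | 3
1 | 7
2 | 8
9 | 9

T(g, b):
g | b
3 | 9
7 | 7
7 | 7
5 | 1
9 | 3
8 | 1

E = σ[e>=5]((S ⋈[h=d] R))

σ filters on e, owned by the left side.
E' = (σ[e>=5](S) ⋈[h=d] R)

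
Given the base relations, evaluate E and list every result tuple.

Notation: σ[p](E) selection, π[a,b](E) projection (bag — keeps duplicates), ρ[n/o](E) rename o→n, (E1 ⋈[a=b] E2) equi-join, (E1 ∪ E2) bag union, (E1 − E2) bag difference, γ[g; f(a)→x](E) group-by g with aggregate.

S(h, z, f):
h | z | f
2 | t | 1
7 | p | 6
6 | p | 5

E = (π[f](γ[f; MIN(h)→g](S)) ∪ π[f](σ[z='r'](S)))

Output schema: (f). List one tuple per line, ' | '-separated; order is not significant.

Subexpression sizes:
  S → 3
  γ[f; MIN(h)→g](S) → 3
  π[f](γ[f; MIN(h)→g](S)) → 3
  S → 3
  σ[z='r'](S) → 0
  π[f](σ[z='r'](S)) → 0
  (π[f](γ[f; MIN(h)→g](S)) ∪ π[f](σ[z='r'](S))) → 3

== RESULT ==
f
1
5
6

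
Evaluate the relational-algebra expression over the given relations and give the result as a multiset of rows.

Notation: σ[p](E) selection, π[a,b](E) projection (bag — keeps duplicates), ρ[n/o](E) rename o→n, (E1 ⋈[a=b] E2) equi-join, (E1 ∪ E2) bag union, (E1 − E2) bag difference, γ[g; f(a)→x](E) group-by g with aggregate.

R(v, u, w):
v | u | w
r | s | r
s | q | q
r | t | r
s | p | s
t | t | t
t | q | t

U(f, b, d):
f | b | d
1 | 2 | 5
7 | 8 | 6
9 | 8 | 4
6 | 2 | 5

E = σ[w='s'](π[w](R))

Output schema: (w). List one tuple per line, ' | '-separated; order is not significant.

Per-node cardinality:
  R → 6
  π[w](R) → 6
  σ[w='s'](π[w](R)) → 1

== RESULT ==
w
s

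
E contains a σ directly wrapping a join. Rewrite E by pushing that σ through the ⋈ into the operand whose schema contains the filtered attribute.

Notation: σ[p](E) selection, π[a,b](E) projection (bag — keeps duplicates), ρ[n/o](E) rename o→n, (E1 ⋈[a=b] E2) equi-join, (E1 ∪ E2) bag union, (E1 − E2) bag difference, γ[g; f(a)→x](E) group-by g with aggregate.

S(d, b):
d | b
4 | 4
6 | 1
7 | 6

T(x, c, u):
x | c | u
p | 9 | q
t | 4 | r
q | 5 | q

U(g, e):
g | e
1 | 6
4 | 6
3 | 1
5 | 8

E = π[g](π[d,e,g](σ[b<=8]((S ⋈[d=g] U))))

σ filters on b, owned by the left side.
E' = π[g](π[d,e,g]((σ[b<=8](S) ⋈[d=g] U)))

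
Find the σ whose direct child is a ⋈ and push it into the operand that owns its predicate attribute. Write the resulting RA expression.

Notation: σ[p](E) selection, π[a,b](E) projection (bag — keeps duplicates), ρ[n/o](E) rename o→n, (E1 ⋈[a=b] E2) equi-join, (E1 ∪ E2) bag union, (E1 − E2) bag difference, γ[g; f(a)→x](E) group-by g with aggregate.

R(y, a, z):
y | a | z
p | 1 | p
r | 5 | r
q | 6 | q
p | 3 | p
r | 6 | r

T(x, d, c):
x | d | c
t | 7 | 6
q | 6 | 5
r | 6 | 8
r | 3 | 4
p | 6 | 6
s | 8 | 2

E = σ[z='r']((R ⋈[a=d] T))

σ filters on z, owned by the left side.
E' = (σ[z='r'](R) ⋈[a=d] T)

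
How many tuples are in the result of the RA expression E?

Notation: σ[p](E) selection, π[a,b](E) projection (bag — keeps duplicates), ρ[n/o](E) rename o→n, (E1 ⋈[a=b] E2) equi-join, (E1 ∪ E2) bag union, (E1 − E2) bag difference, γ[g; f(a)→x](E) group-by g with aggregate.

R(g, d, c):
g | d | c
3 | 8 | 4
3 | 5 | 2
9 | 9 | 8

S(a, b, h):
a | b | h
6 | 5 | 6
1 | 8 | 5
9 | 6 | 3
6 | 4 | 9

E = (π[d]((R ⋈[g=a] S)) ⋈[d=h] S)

Per-node cardinality:
  R → 3
  S → 4
  (R ⋈[g=a] S) → 1
  π[d]((R ⋈[g=a] S)) → 1
  S → 4
  (π[d]((R ⋈[g=a] S)) ⋈[d=h] S) → 1

|E| = 1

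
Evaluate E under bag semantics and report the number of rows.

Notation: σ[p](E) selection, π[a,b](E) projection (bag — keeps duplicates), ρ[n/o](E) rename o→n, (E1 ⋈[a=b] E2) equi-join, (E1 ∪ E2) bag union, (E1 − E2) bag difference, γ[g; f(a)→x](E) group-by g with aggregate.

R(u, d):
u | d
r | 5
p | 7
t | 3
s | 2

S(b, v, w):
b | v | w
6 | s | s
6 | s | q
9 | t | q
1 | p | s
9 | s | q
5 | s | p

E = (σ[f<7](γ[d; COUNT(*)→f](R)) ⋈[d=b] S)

Per-node cardinality:
  R → 4
  γ[d; COUNT(*)→f](R) → 4
  σ[f<7](γ[d; COUNT(*)→f](R)) → 4
  S → 6
  (σ[f<7](γ[d; COUNT(*)→f](R)) ⋈[d=b] S) → 1

|E| = 1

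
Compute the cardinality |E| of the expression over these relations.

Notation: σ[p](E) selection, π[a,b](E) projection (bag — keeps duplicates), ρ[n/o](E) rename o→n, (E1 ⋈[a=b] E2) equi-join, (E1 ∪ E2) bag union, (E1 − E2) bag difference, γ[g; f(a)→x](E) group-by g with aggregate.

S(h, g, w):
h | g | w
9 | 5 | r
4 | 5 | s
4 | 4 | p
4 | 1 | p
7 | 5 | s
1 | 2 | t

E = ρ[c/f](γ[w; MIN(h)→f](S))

Subexpression sizes:
  S → 6
  γ[w; MIN(h)→f](S) → 4
  ρ[c/f](γ[w; MIN(h)→f](S)) → 4

|E| = 4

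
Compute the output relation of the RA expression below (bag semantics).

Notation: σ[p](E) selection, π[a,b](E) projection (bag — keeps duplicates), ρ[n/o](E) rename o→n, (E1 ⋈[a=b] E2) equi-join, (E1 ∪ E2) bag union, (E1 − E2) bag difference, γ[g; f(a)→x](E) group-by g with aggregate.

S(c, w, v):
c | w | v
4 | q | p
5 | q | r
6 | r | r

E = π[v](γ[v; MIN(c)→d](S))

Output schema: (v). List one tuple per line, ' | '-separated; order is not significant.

Stepwise |·|:
  S → 3
  γ[v; MIN(c)→d](S) → 2
  π[v](γ[v; MIN(c)→d](S)) → 2

== RESULT ==
v
p
r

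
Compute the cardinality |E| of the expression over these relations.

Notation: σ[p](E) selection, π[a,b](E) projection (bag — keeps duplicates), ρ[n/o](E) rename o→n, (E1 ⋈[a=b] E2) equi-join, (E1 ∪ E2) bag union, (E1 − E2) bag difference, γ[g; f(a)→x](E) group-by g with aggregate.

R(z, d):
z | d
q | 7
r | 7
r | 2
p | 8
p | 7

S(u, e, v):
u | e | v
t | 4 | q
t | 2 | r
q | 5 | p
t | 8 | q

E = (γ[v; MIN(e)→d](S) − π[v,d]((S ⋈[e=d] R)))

Row counts bottom-up:
  S → 4
  γ[v; MIN(e)→d](S) → 3
  S → 4
  R → 5
  (S ⋈[e=d] R) → 2
  π[v,d]((S ⋈[e=d] R)) → 2
  (γ[v; MIN(e)→d](S) − π[v,d]((S ⋈[e=d] R))) → 2

|E| = 2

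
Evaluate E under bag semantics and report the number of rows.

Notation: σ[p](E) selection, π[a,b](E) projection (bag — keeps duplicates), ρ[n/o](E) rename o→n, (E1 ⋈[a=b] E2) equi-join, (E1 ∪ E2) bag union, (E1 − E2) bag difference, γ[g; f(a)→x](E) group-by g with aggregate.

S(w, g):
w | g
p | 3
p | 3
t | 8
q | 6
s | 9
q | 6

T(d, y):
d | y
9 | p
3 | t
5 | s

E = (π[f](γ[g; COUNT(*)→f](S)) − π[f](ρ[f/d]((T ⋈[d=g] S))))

Subexpression sizes:
  S → 6
  γ[g; COUNT(*)→f](S) → 4
  π[f](γ[g; COUNT(*)→f](S)) → 4
  T → 3
  S → 6
  (T ⋈[d=g] S) → 3
  ρ[f/d]((T ⋈[d=g] S)) → 3
  π[f](ρ[f/d]((T ⋈[d=g] S))) → 3
  (π[f](γ[g; COUNT(*)→f](S)) − π[f](ρ[f/d]((T ⋈[d=g] S)))) → 4

|E| = 4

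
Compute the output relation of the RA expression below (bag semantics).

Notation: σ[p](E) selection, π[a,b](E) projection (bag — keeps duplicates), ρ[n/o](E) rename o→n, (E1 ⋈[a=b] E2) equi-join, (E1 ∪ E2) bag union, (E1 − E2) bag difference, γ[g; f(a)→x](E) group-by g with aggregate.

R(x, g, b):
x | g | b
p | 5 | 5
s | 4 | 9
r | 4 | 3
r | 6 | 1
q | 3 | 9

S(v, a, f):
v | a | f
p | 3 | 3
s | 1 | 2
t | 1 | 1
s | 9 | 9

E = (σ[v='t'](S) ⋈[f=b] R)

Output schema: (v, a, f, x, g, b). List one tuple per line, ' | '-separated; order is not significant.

Row counts bottom-up:
  S → 4
  σ[v='t'](S) → 1
  R → 5
  (σ[v='t'](S) ⋈[f=b] R) → 1

== RESULT ==
v | a | f | x | g | b
t | 1 | 1 | r | 6 | 1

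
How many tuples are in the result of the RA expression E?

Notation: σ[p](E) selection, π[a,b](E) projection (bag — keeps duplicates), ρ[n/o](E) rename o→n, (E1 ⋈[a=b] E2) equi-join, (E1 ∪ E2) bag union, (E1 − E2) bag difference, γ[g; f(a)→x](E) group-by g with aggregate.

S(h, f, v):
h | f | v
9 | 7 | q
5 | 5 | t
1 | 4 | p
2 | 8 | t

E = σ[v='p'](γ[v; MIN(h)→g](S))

Per-node cardinality:
  S → 4
  γ[v; MIN(h)→g](S) → 3
  σ[v='p'](γ[v; MIN(h)→g](S)) → 1

|E| = 1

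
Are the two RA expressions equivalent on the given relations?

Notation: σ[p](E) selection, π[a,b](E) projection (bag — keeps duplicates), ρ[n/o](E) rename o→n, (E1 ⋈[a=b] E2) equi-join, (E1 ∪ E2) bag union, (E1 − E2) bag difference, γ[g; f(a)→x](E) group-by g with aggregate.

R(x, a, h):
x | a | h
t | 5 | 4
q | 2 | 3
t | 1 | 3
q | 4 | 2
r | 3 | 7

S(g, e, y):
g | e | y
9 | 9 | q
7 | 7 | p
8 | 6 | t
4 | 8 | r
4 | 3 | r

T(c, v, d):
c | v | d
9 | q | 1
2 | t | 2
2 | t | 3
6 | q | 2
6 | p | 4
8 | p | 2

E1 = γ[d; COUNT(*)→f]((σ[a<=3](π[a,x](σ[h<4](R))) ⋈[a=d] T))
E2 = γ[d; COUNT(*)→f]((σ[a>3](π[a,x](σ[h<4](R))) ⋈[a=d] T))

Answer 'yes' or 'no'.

E1 subexpression sizes:
  R → 5
  σ[h<4](R) → 3
  π[a,x](σ[h<4](R)) → 3
  σ[a<=3](π[a,x](σ[h<4](R))) → 2
  T → 6
  (σ[a<=3](π[a,x](σ[h<4](R))) ⋈[a=d] T) → 4
  γ[d; COUNT(*)→f]((σ[a<=3](π[a,x](σ[h<4](R))) ⋈[a=d] T)) → 2
E2 subexpression sizes:
  R → 5
  σ[h<4](R) → 3
  π[a,x](σ[h<4](R)) → 3
  σ[a>3](π[a,x](σ[h<4](R))) → 1
  T → 6
  (σ[a>3](π[a,x](σ[h<4](R))) ⋈[a=d] T) → 1
  γ[d; COUNT(*)→f]((σ[a>3](π[a,x](σ[h<4](R))) ⋈[a=d] T)) → 1

E1 result:
d | f
1 | 1
2 | 3
E2 result:
d | f
4 | 1
Witness: (2, 3) appears 1× in E1 but 0× in E2.

no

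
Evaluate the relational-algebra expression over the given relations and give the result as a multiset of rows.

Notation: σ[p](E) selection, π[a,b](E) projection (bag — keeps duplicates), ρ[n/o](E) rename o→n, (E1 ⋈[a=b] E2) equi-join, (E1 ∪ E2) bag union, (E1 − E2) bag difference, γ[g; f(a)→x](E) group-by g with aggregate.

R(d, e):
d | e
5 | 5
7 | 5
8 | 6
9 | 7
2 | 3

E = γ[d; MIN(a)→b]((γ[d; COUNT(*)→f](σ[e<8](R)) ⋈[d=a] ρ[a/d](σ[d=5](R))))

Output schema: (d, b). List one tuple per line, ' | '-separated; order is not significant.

Per-node cardinality:
  R → 5
  σ[e<8](R) → 5
  γ[d; COUNT(*)→f](σ[e<8](R)) → 5
  R → 5
  σ[d=5](R) → 1
  ρ[a/d](σ[d=5](R)) → 1
  (γ[d; COUNT(*)→f](σ[e<8](R)) ⋈[d=a] ρ[a/d](σ[d=5](R))) → 1
  γ[d; MIN(a)→b]((γ[d; COUNT(*)→f](σ[e<8](R)) ⋈[d=a] ρ[a/d](σ[d=5](R)))) → 1

== RESULT ==
d | b
5 | 5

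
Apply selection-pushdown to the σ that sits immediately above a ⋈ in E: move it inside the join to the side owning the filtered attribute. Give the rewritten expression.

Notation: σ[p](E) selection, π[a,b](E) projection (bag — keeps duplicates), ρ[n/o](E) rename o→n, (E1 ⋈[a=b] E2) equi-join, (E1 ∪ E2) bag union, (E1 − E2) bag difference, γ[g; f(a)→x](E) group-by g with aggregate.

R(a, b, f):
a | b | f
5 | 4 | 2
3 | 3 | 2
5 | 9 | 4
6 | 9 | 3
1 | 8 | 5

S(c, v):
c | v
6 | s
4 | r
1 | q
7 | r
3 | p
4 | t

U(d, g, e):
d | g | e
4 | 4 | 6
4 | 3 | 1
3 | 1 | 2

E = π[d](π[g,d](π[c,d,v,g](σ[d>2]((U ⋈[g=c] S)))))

σ filters on d, owned by the left side.
E' = π[d](π[g,d](π[c,d,v,g]((σ[d>2](U) ⋈[g=c] S))))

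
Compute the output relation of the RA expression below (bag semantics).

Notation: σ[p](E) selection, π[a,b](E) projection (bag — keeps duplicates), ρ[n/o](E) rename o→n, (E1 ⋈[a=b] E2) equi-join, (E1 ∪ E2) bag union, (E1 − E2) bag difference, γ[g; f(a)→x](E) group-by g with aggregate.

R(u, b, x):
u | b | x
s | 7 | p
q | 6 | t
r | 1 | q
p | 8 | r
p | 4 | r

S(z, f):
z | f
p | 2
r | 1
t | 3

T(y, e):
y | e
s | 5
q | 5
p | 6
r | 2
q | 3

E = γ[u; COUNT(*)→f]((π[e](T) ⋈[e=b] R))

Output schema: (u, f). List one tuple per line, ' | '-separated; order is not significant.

Per-node cardinality:
  T → 5
  π[e](T) → 5
  R → 5
  (π[e](T) ⋈[e=b] R) → 1
  γ[u; COUNT(*)→f]((π[e](T) ⋈[e=b] R)) → 1

== RESULT ==
u | f
q | 1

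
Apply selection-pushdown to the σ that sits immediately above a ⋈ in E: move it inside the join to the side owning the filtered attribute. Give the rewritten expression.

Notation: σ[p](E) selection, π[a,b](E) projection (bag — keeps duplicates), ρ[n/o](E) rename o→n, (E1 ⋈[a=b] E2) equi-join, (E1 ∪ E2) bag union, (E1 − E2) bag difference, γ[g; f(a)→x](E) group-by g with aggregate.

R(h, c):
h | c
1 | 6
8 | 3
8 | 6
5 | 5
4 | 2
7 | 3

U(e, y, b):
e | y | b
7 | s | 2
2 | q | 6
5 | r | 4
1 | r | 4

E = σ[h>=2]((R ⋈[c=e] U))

σ filters on h, owned by the left side.
E' = (σ[h>=2](R) ⋈[c=e] U)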